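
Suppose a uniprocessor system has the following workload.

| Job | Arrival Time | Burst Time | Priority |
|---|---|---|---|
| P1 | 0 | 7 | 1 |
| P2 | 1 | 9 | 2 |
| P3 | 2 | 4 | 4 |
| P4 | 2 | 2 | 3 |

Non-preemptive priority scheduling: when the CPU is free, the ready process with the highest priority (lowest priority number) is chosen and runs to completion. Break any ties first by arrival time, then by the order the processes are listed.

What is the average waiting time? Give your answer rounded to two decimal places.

Schedule: | P1 0-7 | P2 7-16 | P4 16-18 | P3 18-22 |
Completion: P1=7  P2=16  P3=22  P4=18
Turnaround (C−A): P1=7  P2=15  P3=20  P4=16
Waiting times: P1=0, P2=6, P3=16, P4=14
Average waiting = (0+6+16+14) / 4 = 36/4 = 9.00

9.00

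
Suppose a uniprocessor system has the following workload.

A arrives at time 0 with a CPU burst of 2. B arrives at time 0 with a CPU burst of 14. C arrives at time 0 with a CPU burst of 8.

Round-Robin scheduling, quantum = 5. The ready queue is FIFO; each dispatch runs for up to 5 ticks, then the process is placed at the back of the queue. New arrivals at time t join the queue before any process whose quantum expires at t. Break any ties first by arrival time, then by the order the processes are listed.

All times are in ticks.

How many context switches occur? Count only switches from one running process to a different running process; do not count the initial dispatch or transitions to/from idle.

5

Gantt: | A 0-2 | B 2-7 | C 7-12 | B 12-17 | C 17-20 | B 20-24 |
Completion: A=2  B=24  C=20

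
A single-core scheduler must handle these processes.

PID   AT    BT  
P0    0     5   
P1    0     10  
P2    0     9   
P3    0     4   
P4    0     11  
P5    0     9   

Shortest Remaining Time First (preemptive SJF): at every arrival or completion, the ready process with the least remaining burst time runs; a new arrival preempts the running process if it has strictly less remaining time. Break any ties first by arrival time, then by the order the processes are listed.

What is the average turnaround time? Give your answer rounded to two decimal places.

Timeline: | P3 0-4 | P0 4-9 | P2 9-18 | P5 18-27 | P1 27-37 | P4 37-48 |
Completion: P0=9  P1=37  P2=18  P3=4  P4=48  P5=27
Turnaround times: P0=9, P1=37, P2=18, P3=4, P4=48, P5=27
Average turnaround = (9+37+18+4+48+27) / 6 = 143/6 = 23.83

23.83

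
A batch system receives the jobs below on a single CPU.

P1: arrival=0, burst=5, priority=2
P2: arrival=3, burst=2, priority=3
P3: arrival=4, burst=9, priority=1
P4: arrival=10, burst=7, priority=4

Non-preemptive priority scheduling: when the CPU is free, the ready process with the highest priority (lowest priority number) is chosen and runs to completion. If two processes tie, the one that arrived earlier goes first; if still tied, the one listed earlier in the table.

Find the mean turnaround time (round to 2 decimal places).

10.25

Schedule: | P1 0-5 | P3 5-14 | P2 14-16 | P4 16-23 |
Completion: P1=5  P2=16  P3=14  P4=23
Turnaround (C−A): P1=5  P2=13  P3=10  P4=13
Turnaround times: P1=5, P2=13, P3=10, P4=13
Average turnaround = (5+13+10+13) / 4 = 41/4 = 10.25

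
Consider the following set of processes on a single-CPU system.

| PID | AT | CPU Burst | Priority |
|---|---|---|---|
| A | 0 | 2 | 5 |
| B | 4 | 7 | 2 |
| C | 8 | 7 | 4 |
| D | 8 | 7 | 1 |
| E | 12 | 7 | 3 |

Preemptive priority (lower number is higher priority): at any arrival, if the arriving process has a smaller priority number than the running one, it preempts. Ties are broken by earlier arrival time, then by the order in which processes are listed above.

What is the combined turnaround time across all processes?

60

Gantt: | A 0-2 | idle 2-4 | B 4-8 | D 8-15 | B 15-18 | E 18-25 | C 25-32 |
Completion: A=2  B=18  C=32  D=15  E=25
Turnaround (C−A): A=2  B=14  C=24  D=7  E=13
Turnaround = completion − arrival: A=2, B=14, C=24, D=7, E=13
Total turnaround = 2 + 14 + 24 + 7 + 13 = 60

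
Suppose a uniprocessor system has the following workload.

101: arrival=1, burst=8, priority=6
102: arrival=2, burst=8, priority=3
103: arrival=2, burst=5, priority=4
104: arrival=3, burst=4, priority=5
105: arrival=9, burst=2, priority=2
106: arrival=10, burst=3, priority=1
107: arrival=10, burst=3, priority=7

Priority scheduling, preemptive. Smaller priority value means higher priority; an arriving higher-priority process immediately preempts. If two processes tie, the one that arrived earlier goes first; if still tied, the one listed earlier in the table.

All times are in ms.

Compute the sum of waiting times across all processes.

81

Gantt: | idle 0-1 | 101 1-2 | 102 2-9 | 105 9-10 | 106 10-13 | 105 13-14 | 102 14-15 | 103 15-20 | 104 20-24 | 101 24-31 | 107 31-34 |
Completion: 101=31  102=15  103=20  104=24  105=14  106=13  107=34
Waiting = turnaround − burst: 101=22, 102=5, 103=13, 104=17, 105=3, 106=0, 107=21
Total waiting = 22 + 5 + 13 + 17 + 3 + 0 + 21 = 81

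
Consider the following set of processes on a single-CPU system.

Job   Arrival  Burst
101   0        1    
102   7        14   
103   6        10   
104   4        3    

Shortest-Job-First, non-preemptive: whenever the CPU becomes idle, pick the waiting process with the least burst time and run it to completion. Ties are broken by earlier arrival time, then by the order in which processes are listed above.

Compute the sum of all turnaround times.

Schedule: | 101 0-1 | idle 1-4 | 104 4-7 | 103 7-17 | 102 17-31 |
Completion: 101=1  102=31  103=17  104=7
Turnaround (C−A): 101=1  102=24  103=11  104=3
Turnaround = completion − arrival: 101=1, 102=24, 103=11, 104=3
Total turnaround = 1 + 24 + 11 + 3 = 39

39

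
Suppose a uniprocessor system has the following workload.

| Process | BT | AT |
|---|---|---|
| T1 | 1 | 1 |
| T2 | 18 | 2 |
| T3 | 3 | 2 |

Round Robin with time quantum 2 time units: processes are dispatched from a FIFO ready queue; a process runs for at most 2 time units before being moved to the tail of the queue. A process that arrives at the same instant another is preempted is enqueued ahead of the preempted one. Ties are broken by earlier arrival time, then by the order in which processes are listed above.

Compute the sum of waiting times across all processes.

7

Gantt: | idle 0-1 | T1 1-2 | T2 2-4 | T3 4-6 | T2 6-8 | T3 8-9 | T2 9-23 |
Completion: T1=2  T2=23  T3=9
Turnaround (C−A): T1=1  T2=21  T3=7
Waiting = turnaround − burst: T1=0, T2=3, T3=4
Total waiting = 0 + 3 + 4 = 7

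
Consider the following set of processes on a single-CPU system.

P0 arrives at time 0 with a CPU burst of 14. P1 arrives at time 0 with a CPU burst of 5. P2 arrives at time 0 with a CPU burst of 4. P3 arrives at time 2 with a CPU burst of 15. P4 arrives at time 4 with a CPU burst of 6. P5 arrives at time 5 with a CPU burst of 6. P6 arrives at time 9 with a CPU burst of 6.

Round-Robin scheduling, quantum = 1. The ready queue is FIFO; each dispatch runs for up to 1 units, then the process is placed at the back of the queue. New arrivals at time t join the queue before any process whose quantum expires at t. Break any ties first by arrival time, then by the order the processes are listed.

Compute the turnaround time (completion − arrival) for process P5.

Gantt: | P0 0-1 | P1 1-2 | P2 2-3 | P0 3-4 | P3 4-5 | P1 5-6 | P2 6-7 | P4 7-8 | P0 8-9 | P5 9-10 | P3 10-11 | P1 11-12 | P2 12-13 | P4 13-14 | P6 14-15 | P0 15-16 | P5 16-17 | P3 17-18 | P1 18-19 | P2 19-20 | P4 20-21 | P6 21-22 | P0 22-23 | P5 23-24 | P3 24-25 | P1 25-26 | P4 26-27 | P6 27-28 | P0 28-29 | P5 29-30 | P3 30-31 | P4 31-32 | P6 32-33 | P0 33-34 | P5 34-35 | P3 35-36 | P4 36-37 | P6 37-38 | P0 38-39 | P5 39-40 | P3 40-41 | P6 41-42 | P0 42-43 | P3 43-44 | P0 44-45 | P3 45-46 | P0 46-47 | P3 47-48 | P0 48-49 | P3 49-50 | P0 50-51 | P3 51-52 | P0 52-53 | P3 53-56 |
Completion: P0=53  P1=26  P2=20  P3=56  P4=37  P5=40  P6=42
Turnaround (C−A): P0=53  P1=26  P2=20  P3=54  P4=33  P5=35  P6=33
Turnaround(P5) = completion − arrival = 40 − 5 = 35

35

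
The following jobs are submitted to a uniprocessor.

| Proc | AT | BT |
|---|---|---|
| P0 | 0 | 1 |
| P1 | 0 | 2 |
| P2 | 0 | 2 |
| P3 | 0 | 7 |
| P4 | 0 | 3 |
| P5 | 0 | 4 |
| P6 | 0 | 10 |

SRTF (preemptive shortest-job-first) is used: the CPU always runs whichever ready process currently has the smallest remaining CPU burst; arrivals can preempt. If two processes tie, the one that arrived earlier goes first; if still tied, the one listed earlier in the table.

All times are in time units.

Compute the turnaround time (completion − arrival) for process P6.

29

Gantt: | P0 0-1 | P1 1-3 | P2 3-5 | P4 5-8 | P5 8-12 | P3 12-19 | P6 19-29 |
Completion: P0=1  P1=3  P2=5  P3=19  P4=8  P5=12  P6=29
Turnaround (C−A): P0=1  P1=3  P2=5  P3=19  P4=8  P5=12  P6=29
Turnaround(P6) = completion − arrival = 29 − 0 = 29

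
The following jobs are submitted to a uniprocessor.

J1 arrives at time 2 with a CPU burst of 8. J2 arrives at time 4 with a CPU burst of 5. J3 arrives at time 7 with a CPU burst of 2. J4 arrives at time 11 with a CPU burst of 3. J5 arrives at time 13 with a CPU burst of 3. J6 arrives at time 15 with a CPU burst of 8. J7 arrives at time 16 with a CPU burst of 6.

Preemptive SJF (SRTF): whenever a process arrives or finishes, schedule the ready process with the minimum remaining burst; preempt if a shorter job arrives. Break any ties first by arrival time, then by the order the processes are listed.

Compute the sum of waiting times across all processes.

Timeline: | idle 0-2 | J1 2-4 | J2 4-9 | J3 9-11 | J4 11-14 | J5 14-17 | J1 17-23 | J7 23-29 | J6 29-37 |
Completion: J1=23  J2=9  J3=11  J4=14  J5=17  J6=37  J7=29
Turnaround (C−A): J1=21  J2=5  J3=4  J4=3  J5=4  J6=22  J7=13
Waiting = turnaround − burst: J1=13, J2=0, J3=2, J4=0, J5=1, J6=14, J7=7
Total waiting = 13 + 0 + 2 + 0 + 1 + 14 + 7 = 37

37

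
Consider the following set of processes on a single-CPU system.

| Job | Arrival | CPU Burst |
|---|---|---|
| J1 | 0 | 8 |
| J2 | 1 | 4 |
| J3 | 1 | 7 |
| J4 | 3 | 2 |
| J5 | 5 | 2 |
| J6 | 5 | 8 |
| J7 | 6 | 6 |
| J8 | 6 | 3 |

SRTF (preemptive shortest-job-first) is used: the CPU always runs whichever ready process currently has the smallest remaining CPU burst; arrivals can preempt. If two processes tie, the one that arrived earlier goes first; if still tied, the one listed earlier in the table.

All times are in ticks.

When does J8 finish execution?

12

Gantt: | J1 0-1 | J2 1-5 | J4 5-7 | J5 7-9 | J8 9-12 | J7 12-18 | J1 18-25 | J3 25-32 | J6 32-40 |
Completion: J1=25  J2=5  J3=32  J4=7  J5=9  J6=40  J7=18  J8=12
Turnaround (C−A): J1=25  J2=4  J3=31  J4=4  J5=4  J6=35  J7=12  J8=6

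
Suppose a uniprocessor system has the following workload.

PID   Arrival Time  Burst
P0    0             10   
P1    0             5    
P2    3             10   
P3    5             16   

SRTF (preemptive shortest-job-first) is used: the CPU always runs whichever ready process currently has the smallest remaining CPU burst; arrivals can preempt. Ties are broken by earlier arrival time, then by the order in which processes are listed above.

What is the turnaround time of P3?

36

Timeline: | P1 0-5 | P0 5-15 | P2 15-25 | P3 25-41 |
Completion: P0=15  P1=5  P2=25  P3=41
Turnaround (C−A): P0=15  P1=5  P2=22  P3=36
Turnaround(P3) = completion − arrival = 41 − 5 = 36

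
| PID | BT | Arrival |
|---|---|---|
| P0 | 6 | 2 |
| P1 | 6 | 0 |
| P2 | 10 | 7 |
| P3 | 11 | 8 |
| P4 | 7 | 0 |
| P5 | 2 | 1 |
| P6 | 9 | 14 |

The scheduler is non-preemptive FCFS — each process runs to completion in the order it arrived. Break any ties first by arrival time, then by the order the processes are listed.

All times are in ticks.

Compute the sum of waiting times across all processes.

96

Schedule: | P1 0-6 | P4 6-13 | P5 13-15 | P0 15-21 | P2 21-31 | P3 31-42 | P6 42-51 |
Completion: P0=21  P1=6  P2=31  P3=42  P4=13  P5=15  P6=51
Waiting = turnaround − burst: P0=13, P1=0, P2=14, P3=23, P4=6, P5=12, P6=28
Total waiting = 13 + 0 + 14 + 23 + 6 + 12 + 28 = 96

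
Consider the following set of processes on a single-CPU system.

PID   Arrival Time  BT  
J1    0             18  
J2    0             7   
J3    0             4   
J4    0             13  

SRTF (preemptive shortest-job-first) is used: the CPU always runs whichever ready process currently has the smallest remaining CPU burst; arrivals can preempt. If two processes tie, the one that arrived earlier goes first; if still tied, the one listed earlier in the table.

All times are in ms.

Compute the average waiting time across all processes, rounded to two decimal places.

9.75

Timeline: | J3 0-4 | J2 4-11 | J4 11-24 | J1 24-42 |
Completion: J1=42  J2=11  J3=4  J4=24
Turnaround (C−A): J1=42  J2=11  J3=4  J4=24
Waiting times: J1=24, J2=4, J3=0, J4=11
Average waiting = (24+4+0+11) / 4 = 39/4 = 9.75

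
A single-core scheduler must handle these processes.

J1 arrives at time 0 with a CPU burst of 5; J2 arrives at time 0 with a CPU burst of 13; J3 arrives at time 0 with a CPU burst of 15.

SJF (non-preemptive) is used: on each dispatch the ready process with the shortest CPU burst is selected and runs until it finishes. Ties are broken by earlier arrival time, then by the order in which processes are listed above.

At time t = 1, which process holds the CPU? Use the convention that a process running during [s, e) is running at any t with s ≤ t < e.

Timeline: | J1 0-5 | J2 5-18 | J3 18-33 |
Completion: J1=5  J2=18  J3=33
Turnaround (C−A): J1=5  J2=18  J3=33

J1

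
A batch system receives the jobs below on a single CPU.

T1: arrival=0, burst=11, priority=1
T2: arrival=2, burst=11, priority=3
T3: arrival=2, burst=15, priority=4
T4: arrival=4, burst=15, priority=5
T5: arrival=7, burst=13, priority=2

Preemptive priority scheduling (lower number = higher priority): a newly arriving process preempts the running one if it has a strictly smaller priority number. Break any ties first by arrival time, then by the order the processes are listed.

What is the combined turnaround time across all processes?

170

Schedule: | T1 0-11 | T5 11-24 | T2 24-35 | T3 35-50 | T4 50-65 |
Completion: T1=11  T2=35  T3=50  T4=65  T5=24
Turnaround (C−A): T1=11  T2=33  T3=48  T4=61  T5=17
Turnaround = completion − arrival: T1=11, T2=33, T3=48, T4=61, T5=17
Total turnaround = 11 + 33 + 48 + 61 + 17 = 170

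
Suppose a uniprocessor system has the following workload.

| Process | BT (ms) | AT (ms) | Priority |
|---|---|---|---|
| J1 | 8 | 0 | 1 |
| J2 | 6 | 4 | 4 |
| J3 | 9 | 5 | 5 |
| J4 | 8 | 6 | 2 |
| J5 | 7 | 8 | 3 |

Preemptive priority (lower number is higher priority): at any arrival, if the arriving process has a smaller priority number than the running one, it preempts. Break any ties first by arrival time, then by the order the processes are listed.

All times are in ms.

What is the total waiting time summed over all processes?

53

Timeline: | J1 0-8 | J4 8-16 | J5 16-23 | J2 23-29 | J3 29-38 |
Completion: J1=8  J2=29  J3=38  J4=16  J5=23
Turnaround (C−A): J1=8  J2=25  J3=33  J4=10  J5=15
Waiting = turnaround − burst: J1=0, J2=19, J3=24, J4=2, J5=8
Total waiting = 0 + 19 + 24 + 2 + 8 = 53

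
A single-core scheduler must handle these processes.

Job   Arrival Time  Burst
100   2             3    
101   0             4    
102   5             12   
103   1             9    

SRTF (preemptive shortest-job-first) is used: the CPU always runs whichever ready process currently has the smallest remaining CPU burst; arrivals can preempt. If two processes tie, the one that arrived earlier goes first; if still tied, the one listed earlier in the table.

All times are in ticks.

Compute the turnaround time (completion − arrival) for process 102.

23

Timeline: | 101 0-4 | 100 4-7 | 103 7-16 | 102 16-28 |
Completion: 100=7  101=4  102=28  103=16
Turnaround (C−A): 100=5  101=4  102=23  103=15
Turnaround(102) = completion − arrival = 28 − 5 = 23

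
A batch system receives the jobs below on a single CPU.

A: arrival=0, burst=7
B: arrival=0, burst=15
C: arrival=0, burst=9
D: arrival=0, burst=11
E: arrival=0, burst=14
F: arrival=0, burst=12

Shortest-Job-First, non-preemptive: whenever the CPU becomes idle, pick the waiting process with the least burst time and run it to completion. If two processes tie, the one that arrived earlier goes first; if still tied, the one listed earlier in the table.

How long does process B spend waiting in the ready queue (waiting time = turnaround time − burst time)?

53

Gantt: | A 0-7 | C 7-16 | D 16-27 | F 27-39 | E 39-53 | B 53-68 |
Completion: A=7  B=68  C=16  D=27  E=53  F=39
Waiting(B) = turnaround − burst = 68 − 15 = 53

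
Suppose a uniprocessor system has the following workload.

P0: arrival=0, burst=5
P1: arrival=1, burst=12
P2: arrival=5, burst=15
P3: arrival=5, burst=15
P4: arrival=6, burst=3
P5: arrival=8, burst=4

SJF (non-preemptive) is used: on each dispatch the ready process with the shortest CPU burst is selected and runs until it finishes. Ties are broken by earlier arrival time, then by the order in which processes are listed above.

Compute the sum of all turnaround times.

134

Schedule: | P0 0-5 | P1 5-17 | P4 17-20 | P5 20-24 | P2 24-39 | P3 39-54 |
Completion: P0=5  P1=17  P2=39  P3=54  P4=20  P5=24
Turnaround (C−A): P0=5  P1=16  P2=34  P3=49  P4=14  P5=16
Turnaround = completion − arrival: P0=5, P1=16, P2=34, P3=49, P4=14, P5=16
Total turnaround = 5 + 16 + 34 + 49 + 14 + 16 = 134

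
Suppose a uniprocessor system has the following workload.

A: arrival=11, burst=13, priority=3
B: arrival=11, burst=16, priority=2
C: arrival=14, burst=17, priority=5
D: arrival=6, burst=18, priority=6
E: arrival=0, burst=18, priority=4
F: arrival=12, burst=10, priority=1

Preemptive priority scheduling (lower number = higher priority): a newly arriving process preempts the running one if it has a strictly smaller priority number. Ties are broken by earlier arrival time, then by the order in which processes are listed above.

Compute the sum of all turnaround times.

Timeline: | E 0-11 | B 11-12 | F 12-22 | B 22-37 | A 37-50 | E 50-57 | C 57-74 | D 74-92 |
Completion: A=50  B=37  C=74  D=92  E=57  F=22
Turnaround (C−A): A=39  B=26  C=60  D=86  E=57  F=10
Turnaround = completion − arrival: A=39, B=26, C=60, D=86, E=57, F=10
Total turnaround = 39 + 26 + 60 + 86 + 57 + 10 = 278

278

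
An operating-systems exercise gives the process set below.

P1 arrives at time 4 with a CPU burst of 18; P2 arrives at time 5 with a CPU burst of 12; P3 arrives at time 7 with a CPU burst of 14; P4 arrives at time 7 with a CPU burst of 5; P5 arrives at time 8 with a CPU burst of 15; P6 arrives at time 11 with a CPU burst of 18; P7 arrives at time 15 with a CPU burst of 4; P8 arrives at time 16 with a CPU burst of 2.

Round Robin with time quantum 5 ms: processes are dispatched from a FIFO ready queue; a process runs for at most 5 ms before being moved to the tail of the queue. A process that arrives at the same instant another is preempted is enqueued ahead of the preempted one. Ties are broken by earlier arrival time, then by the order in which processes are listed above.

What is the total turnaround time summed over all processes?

Schedule: | idle 0-4 | P1 4-9 | P2 9-14 | P3 14-19 | P4 19-24 | P5 24-29 | P1 29-34 | P6 34-39 | P2 39-44 | P7 44-48 | P8 48-50 | P3 50-55 | P5 55-60 | P1 60-65 | P6 65-70 | P2 70-72 | P3 72-76 | P5 76-81 | P1 81-84 | P6 84-92 |
Completion: P1=84  P2=72  P3=76  P4=24  P5=81  P6=92  P7=48  P8=50
Turnaround (C−A): P1=80  P2=67  P3=69  P4=17  P5=73  P6=81  P7=33  P8=34
Turnaround = completion − arrival: P1=80, P2=67, P3=69, P4=17, P5=73, P6=81, P7=33, P8=34
Total turnaround = 80 + 67 + 69 + 17 + 73 + 81 + 33 + 34 = 454

454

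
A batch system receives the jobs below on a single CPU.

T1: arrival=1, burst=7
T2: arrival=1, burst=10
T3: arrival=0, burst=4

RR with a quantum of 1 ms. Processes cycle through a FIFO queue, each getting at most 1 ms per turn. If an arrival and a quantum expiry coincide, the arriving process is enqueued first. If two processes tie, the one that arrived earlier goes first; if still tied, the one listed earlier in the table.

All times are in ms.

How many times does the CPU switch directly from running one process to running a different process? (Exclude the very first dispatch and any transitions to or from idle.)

Schedule: | T3 0-1 | T1 1-2 | T2 2-3 | T3 3-4 | T1 4-5 | T2 5-6 | T3 6-7 | T1 7-8 | T2 8-9 | T3 9-10 | T1 10-11 | T2 11-12 | T1 12-13 | T2 13-14 | T1 14-15 | T2 15-16 | T1 16-17 | T2 17-21 |
Completion: T1=17  T2=21  T3=10

17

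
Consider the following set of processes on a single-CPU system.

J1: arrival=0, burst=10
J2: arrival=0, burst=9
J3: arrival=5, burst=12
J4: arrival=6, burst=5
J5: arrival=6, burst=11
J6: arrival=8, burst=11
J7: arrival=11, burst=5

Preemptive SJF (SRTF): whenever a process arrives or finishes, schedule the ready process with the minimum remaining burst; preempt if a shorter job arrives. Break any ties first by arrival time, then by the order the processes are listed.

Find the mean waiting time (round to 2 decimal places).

18.00

Timeline: | J2 0-9 | J4 9-14 | J7 14-19 | J1 19-29 | J5 29-40 | J6 40-51 | J3 51-63 |
Completion: J1=29  J2=9  J3=63  J4=14  J5=40  J6=51  J7=19
Turnaround (C−A): J1=29  J2=9  J3=58  J4=8  J5=34  J6=43  J7=8
Waiting times: J1=19, J2=0, J3=46, J4=3, J5=23, J6=32, J7=3
Average waiting = (19+0+46+3+23+32+3) / 7 = 126/7 = 18.00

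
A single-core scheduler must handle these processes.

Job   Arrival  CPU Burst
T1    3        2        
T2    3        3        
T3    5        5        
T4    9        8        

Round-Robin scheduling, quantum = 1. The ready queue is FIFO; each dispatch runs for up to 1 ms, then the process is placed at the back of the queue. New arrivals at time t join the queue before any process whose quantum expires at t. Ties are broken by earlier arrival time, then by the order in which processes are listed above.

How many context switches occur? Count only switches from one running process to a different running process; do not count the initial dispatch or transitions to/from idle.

Timeline: | idle 0-3 | T1 3-4 | T2 4-5 | T1 5-6 | T3 6-7 | T2 7-8 | T3 8-9 | T2 9-10 | T4 10-11 | T3 11-12 | T4 12-13 | T3 13-14 | T4 14-15 | T3 15-16 | T4 16-21 |
Completion: T1=6  T2=10  T3=16  T4=21

13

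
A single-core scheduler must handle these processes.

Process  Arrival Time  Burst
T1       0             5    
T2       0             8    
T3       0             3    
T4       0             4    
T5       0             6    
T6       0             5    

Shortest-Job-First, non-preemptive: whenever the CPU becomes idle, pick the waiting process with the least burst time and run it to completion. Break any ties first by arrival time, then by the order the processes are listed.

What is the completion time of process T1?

Gantt: | T3 0-3 | T4 3-7 | T1 7-12 | T6 12-17 | T5 17-23 | T2 23-31 |
Completion: T1=12  T2=31  T3=3  T4=7  T5=23  T6=17
Turnaround (C−A): T1=12  T2=31  T3=3  T4=7  T5=23  T6=17

12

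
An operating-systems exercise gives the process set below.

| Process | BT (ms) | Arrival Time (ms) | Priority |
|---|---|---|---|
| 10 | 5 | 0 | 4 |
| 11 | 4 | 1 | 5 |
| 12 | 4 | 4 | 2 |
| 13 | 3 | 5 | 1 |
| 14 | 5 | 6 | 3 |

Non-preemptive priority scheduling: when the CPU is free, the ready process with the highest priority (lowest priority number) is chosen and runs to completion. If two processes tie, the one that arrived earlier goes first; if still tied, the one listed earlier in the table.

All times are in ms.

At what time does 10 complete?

5

Gantt: | 10 0-5 | 13 5-8 | 12 8-12 | 14 12-17 | 11 17-21 |
Completion: 10=5  11=21  12=12  13=8  14=17
Turnaround (C−A): 10=5  11=20  12=8  13=3  14=11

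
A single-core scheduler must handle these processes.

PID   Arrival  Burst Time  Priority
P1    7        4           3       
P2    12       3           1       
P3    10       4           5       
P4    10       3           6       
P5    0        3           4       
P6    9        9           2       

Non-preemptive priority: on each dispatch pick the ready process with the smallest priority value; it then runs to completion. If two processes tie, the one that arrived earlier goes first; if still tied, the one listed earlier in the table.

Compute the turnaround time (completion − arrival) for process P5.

3

Schedule: | P5 0-3 | idle 3-7 | P1 7-11 | P6 11-20 | P2 20-23 | P3 23-27 | P4 27-30 |
Completion: P1=11  P2=23  P3=27  P4=30  P5=3  P6=20
Turnaround(P5) = completion − arrival = 3 − 0 = 3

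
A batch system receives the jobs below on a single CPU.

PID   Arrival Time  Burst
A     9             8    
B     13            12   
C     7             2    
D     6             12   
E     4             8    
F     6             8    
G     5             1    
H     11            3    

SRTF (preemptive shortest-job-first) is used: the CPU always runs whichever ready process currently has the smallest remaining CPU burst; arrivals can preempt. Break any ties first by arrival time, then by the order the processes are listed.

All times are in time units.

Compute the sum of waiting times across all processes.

96

Timeline: | idle 0-4 | E 4-5 | G 5-6 | E 6-7 | C 7-9 | E 9-11 | H 11-14 | E 14-18 | F 18-26 | A 26-34 | D 34-46 | B 46-58 |
Completion: A=34  B=58  C=9  D=46  E=18  F=26  G=6  H=14
Waiting = turnaround − burst: A=17, B=33, C=0, D=28, E=6, F=12, G=0, H=0
Total waiting = 17 + 33 + 0 + 28 + 6 + 12 + 0 + 0 = 96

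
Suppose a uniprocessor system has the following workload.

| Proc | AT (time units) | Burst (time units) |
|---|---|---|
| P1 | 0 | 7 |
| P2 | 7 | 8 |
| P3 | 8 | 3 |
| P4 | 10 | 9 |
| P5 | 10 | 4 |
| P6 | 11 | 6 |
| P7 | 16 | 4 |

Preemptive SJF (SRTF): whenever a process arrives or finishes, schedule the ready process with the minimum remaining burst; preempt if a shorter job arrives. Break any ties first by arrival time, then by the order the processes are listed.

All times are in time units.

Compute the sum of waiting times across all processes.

48

Timeline: | P1 0-7 | P2 7-8 | P3 8-11 | P5 11-15 | P6 15-16 | P7 16-20 | P6 20-25 | P2 25-32 | P4 32-41 |
Completion: P1=7  P2=32  P3=11  P4=41  P5=15  P6=25  P7=20
Turnaround (C−A): P1=7  P2=25  P3=3  P4=31  P5=5  P6=14  P7=4
Waiting = turnaround − burst: P1=0, P2=17, P3=0, P4=22, P5=1, P6=8, P7=0
Total waiting = 0 + 17 + 0 + 22 + 1 + 8 + 0 = 48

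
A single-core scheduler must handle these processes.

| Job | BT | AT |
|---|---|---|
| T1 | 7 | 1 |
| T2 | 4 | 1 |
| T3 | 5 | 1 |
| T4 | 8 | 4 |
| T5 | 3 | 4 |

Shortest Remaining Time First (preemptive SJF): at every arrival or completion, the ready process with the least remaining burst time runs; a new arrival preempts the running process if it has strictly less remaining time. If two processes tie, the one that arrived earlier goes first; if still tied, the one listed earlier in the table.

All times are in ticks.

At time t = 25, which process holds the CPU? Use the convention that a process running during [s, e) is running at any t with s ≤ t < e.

Gantt: | idle 0-1 | T2 1-5 | T5 5-8 | T3 8-13 | T1 13-20 | T4 20-28 |
Completion: T1=20  T2=5  T3=13  T4=28  T5=8
Turnaround (C−A): T1=19  T2=4  T3=12  T4=24  T5=4

T4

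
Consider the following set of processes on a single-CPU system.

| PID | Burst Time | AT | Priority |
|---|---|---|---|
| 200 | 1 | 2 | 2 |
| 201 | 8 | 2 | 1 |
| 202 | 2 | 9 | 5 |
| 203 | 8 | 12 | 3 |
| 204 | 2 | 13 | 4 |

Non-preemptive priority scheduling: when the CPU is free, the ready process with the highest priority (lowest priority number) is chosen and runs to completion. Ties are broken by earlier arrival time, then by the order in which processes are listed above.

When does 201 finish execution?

Schedule: | idle 0-2 | 201 2-10 | 200 10-11 | 202 11-13 | 203 13-21 | 204 21-23 |
Completion: 200=11  201=10  202=13  203=21  204=23
Turnaround (C−A): 200=9  201=8  202=4  203=9  204=10

10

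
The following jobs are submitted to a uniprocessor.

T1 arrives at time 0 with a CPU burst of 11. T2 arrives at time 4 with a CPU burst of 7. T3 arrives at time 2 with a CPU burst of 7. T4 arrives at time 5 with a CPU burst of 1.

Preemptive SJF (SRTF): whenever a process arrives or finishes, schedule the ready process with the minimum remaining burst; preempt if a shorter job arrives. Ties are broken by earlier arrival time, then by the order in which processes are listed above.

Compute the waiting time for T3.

1

Timeline: | T1 0-2 | T3 2-5 | T4 5-6 | T3 6-10 | T2 10-17 | T1 17-26 |
Completion: T1=26  T2=17  T3=10  T4=6
Waiting(T3) = turnaround − burst = 8 − 7 = 1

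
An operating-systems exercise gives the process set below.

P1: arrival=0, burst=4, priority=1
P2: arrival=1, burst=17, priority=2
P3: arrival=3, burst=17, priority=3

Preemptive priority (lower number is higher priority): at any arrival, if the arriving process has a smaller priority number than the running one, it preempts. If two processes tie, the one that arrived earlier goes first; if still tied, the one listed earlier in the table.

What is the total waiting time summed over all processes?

Timeline: | P1 0-4 | P2 4-21 | P3 21-38 |
Completion: P1=4  P2=21  P3=38
Waiting = turnaround − burst: P1=0, P2=3, P3=18
Total waiting = 0 + 3 + 18 = 21

21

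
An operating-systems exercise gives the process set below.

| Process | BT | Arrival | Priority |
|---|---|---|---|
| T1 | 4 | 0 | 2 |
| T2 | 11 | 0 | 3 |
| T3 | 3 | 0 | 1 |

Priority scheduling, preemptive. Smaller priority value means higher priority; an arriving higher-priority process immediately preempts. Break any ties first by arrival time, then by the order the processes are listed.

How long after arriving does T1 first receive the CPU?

Schedule: | T3 0-3 | T1 3-7 | T2 7-18 |
Completion: T1=7  T2=18  T3=3
Response(T1) = first start − arrival = 3 − 0 = 3

3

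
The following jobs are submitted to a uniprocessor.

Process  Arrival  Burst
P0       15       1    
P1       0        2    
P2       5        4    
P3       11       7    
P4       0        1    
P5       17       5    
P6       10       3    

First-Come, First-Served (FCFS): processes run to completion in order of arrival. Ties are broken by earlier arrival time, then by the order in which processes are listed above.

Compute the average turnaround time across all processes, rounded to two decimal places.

5.14

Schedule: | P1 0-2 | P4 2-3 | idle 3-5 | P2 5-9 | idle 9-10 | P6 10-13 | P3 13-20 | P0 20-21 | P5 21-26 |
Completion: P0=21  P1=2  P2=9  P3=20  P4=3  P5=26  P6=13
Turnaround (C−A): P0=6  P1=2  P2=4  P3=9  P4=3  P5=9  P6=3
Turnaround times: P0=6, P1=2, P2=4, P3=9, P4=3, P5=9, P6=3
Average turnaround = (6+2+4+9+3+9+3) / 7 = 36/7 = 5.14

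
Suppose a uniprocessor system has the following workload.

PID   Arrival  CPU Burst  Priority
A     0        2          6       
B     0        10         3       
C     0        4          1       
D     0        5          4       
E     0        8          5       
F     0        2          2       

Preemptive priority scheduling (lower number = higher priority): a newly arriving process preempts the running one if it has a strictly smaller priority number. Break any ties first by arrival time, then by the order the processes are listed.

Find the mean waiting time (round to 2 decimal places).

Gantt: | C 0-4 | F 4-6 | B 6-16 | D 16-21 | E 21-29 | A 29-31 |
Completion: A=31  B=16  C=4  D=21  E=29  F=6
Waiting times: A=29, B=6, C=0, D=16, E=21, F=4
Average waiting = (29+6+0+16+21+4) / 6 = 76/6 = 12.67

12.67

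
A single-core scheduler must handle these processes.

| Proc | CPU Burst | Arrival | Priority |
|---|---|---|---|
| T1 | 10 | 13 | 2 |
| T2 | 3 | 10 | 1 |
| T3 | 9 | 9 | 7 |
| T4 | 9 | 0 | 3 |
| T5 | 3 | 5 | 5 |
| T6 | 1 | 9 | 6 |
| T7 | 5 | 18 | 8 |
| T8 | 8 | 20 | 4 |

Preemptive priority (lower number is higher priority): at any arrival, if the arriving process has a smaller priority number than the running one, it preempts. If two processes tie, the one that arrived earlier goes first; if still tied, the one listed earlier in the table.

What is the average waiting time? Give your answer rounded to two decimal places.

12.75

Gantt: | T4 0-9 | T5 9-10 | T2 10-13 | T1 13-23 | T8 23-31 | T5 31-33 | T6 33-34 | T3 34-43 | T7 43-48 |
Completion: T1=23  T2=13  T3=43  T4=9  T5=33  T6=34  T7=48  T8=31
Turnaround (C−A): T1=10  T2=3  T3=34  T4=9  T5=28  T6=25  T7=30  T8=11
Waiting times: T1=0, T2=0, T3=25, T4=0, T5=25, T6=24, T7=25, T8=3
Average waiting = (0+0+25+0+25+24+25+3) / 8 = 102/8 = 12.75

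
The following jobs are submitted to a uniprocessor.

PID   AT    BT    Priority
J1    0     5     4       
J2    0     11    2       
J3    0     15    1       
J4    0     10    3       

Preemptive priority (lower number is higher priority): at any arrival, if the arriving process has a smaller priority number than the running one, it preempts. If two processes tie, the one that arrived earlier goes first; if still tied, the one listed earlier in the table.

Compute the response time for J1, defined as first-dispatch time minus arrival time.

36

Schedule: | J3 0-15 | J2 15-26 | J4 26-36 | J1 36-41 |
Completion: J1=41  J2=26  J3=15  J4=36
Turnaround (C−A): J1=41  J2=26  J3=15  J4=36
Response(J1) = first start − arrival = 36 − 0 = 36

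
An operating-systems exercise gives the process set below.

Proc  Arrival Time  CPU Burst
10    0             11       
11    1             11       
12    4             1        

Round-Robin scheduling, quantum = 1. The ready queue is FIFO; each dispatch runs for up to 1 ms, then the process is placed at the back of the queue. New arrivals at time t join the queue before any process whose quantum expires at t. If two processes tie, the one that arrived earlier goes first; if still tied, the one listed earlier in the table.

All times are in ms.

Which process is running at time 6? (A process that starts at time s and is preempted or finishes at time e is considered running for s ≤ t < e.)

Timeline: | 10 0-1 | 11 1-2 | 10 2-3 | 11 3-4 | 10 4-5 | 12 5-6 | 11 6-7 | 10 7-8 | 11 8-9 | 10 9-10 | 11 10-11 | 10 11-12 | 11 12-13 | 10 13-14 | 11 14-15 | 10 15-16 | 11 16-17 | 10 17-18 | 11 18-19 | 10 19-20 | 11 20-21 | 10 21-22 | 11 22-23 |
Completion: 10=22  11=23  12=6
Turnaround (C−A): 10=22  11=22  12=2

11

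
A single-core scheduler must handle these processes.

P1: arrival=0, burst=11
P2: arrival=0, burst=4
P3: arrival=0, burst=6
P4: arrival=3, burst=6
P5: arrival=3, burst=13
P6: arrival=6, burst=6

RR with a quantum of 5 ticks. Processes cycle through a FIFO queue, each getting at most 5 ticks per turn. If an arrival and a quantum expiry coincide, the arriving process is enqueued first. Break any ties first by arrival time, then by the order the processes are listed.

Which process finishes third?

Timeline: | P1 0-5 | P2 5-9 | P3 9-14 | P4 14-19 | P5 19-24 | P1 24-29 | P6 29-34 | P3 34-35 | P4 35-36 | P5 36-41 | P1 41-42 | P6 42-43 | P5 43-46 |
Completion: P1=42  P2=9  P3=35  P4=36  P5=46  P6=43
Turnaround (C−A): P1=42  P2=9  P3=35  P4=33  P5=43  P6=37
Finish order: P2 → P3 → P4 → P1 → P6 → P5

P4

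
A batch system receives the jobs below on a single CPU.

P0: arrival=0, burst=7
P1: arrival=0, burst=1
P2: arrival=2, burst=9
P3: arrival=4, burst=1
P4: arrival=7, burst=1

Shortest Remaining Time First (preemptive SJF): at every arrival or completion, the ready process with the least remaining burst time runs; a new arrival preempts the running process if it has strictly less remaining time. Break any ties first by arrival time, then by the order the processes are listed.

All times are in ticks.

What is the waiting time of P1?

0

Timeline: | P1 0-1 | P0 1-4 | P3 4-5 | P0 5-7 | P4 7-8 | P0 8-10 | P2 10-19 |
Completion: P0=10  P1=1  P2=19  P3=5  P4=8
Waiting(P1) = turnaround − burst = 1 − 1 = 0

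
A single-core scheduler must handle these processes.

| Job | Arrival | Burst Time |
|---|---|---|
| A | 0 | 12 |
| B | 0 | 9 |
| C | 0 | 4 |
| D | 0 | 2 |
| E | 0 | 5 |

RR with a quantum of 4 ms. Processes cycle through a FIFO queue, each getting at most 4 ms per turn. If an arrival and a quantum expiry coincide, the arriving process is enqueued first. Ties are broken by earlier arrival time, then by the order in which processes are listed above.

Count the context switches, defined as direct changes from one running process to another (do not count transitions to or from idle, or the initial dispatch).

Timeline: | A 0-4 | B 4-8 | C 8-12 | D 12-14 | E 14-18 | A 18-22 | B 22-26 | E 26-27 | A 27-31 | B 31-32 |
Completion: A=31  B=32  C=12  D=14  E=27

9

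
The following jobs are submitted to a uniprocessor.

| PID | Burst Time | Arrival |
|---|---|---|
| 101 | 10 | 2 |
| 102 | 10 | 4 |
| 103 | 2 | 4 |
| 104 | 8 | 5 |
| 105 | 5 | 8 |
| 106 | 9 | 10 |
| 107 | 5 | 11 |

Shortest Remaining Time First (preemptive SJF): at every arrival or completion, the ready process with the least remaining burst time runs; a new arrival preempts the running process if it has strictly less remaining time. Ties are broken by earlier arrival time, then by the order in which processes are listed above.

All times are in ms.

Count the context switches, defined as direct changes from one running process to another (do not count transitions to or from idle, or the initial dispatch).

Gantt: | idle 0-2 | 101 2-4 | 103 4-6 | 101 6-8 | 105 8-13 | 107 13-18 | 101 18-24 | 104 24-32 | 106 32-41 | 102 41-51 |
Completion: 101=24  102=51  103=6  104=32  105=13  106=41  107=18
Turnaround (C−A): 101=22  102=47  103=2  104=27  105=5  106=31  107=7

8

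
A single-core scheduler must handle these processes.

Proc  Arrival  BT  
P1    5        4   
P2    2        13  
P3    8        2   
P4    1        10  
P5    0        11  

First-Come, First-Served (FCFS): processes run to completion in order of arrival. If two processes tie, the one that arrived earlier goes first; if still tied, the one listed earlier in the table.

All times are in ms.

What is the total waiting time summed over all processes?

88

Timeline: | P5 0-11 | P4 11-21 | P2 21-34 | P1 34-38 | P3 38-40 |
Completion: P1=38  P2=34  P3=40  P4=21  P5=11
Turnaround (C−A): P1=33  P2=32  P3=32  P4=20  P5=11
Waiting = turnaround − burst: P1=29, P2=19, P3=30, P4=10, P5=0
Total waiting = 29 + 19 + 30 + 10 + 0 = 88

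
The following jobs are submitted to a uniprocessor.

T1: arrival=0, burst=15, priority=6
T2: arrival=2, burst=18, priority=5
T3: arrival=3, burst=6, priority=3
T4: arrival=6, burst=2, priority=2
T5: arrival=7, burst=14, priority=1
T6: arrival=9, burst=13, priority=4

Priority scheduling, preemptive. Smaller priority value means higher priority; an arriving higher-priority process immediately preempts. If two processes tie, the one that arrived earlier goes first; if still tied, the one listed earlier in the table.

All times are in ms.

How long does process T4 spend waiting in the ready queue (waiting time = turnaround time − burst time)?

14

Schedule: | T1 0-2 | T2 2-3 | T3 3-6 | T4 6-7 | T5 7-21 | T4 21-22 | T3 22-25 | T6 25-38 | T2 38-55 | T1 55-68 |
Completion: T1=68  T2=55  T3=25  T4=22  T5=21  T6=38
Turnaround (C−A): T1=68  T2=53  T3=22  T4=16  T5=14  T6=29
Waiting(T4) = turnaround − burst = 16 − 2 = 14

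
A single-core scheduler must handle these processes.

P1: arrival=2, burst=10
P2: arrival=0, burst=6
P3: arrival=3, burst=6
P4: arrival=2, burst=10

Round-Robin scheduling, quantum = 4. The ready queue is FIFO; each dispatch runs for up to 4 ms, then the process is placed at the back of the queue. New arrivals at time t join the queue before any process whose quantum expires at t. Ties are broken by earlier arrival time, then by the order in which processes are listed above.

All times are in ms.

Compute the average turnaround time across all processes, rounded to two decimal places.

Gantt: | P2 0-4 | P1 4-8 | P4 8-12 | P3 12-16 | P2 16-18 | P1 18-22 | P4 22-26 | P3 26-28 | P1 28-30 | P4 30-32 |
Completion: P1=30  P2=18  P3=28  P4=32
Turnaround (C−A): P1=28  P2=18  P3=25  P4=30
Turnaround times: P1=28, P2=18, P3=25, P4=30
Average turnaround = (28+18+25+30) / 4 = 101/4 = 25.25

25.25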